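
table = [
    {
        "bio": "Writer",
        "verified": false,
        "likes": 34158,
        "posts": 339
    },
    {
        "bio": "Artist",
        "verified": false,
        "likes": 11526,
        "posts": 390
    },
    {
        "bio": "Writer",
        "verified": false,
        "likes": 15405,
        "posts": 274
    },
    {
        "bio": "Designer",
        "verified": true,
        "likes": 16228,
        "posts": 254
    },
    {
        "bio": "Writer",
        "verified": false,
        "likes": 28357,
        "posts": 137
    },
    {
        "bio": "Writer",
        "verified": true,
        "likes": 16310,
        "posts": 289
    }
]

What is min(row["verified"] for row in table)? False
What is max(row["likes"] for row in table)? 34158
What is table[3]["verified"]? True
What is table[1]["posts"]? 390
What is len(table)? 6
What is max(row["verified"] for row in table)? True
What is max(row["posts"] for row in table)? 390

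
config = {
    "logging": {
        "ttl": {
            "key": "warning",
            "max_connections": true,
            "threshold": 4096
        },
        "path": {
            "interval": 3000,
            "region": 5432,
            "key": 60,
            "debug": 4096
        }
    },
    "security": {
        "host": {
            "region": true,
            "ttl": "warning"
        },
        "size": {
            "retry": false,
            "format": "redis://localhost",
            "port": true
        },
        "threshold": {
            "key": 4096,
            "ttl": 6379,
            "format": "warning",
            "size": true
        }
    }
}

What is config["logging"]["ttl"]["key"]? "warning"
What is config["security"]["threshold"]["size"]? True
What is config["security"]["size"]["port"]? True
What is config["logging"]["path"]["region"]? 5432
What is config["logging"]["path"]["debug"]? 4096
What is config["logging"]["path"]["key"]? 60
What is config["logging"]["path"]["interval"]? 3000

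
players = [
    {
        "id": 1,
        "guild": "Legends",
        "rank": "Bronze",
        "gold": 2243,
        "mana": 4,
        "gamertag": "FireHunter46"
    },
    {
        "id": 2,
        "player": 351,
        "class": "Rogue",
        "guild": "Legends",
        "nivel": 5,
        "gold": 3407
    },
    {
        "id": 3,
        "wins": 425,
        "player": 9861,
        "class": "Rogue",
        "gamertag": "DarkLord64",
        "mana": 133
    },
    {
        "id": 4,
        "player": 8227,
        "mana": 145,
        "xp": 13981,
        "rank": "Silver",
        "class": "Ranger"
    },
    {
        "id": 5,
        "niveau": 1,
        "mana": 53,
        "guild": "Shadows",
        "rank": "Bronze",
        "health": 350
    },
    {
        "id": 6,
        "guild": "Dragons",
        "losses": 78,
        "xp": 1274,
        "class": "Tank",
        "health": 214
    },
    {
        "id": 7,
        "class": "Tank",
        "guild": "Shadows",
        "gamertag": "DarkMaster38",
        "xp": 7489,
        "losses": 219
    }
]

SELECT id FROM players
[1, 2, 3, 4, 5, 6, 7]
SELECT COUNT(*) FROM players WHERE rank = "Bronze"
2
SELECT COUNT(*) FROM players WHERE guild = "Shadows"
2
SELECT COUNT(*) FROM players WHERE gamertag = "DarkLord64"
1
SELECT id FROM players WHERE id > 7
[]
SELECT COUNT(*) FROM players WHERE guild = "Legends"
2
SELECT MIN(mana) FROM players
4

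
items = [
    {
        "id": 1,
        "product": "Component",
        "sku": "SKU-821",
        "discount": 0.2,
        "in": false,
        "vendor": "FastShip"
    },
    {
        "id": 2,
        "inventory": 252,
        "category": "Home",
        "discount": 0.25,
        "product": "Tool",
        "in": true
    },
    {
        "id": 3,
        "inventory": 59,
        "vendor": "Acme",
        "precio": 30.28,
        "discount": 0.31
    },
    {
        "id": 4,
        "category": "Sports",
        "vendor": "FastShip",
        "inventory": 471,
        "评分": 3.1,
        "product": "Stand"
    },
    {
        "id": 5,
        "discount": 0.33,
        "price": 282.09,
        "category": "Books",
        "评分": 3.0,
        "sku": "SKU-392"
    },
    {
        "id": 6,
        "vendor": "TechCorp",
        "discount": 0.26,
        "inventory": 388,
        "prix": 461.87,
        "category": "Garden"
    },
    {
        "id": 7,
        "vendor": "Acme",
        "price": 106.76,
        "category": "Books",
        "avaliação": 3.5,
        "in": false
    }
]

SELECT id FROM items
[1, 2, 3, 4, 5, 6, 7]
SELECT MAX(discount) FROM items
0.33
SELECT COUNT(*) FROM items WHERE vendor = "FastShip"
2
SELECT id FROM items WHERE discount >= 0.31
[3, 5]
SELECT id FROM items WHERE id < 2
[1]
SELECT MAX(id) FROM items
7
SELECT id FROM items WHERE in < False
[]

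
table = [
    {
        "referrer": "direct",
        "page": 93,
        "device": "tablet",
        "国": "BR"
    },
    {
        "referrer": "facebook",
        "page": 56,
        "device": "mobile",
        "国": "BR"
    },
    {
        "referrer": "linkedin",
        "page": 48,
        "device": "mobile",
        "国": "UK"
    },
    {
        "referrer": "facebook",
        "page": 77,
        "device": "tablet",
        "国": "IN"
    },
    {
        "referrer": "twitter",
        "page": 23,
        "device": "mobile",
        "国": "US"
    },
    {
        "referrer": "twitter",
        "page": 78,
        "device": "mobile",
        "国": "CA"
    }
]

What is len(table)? 6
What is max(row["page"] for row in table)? 93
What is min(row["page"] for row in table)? 23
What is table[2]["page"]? 48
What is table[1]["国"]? "BR"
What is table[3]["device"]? "tablet"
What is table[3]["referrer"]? "facebook"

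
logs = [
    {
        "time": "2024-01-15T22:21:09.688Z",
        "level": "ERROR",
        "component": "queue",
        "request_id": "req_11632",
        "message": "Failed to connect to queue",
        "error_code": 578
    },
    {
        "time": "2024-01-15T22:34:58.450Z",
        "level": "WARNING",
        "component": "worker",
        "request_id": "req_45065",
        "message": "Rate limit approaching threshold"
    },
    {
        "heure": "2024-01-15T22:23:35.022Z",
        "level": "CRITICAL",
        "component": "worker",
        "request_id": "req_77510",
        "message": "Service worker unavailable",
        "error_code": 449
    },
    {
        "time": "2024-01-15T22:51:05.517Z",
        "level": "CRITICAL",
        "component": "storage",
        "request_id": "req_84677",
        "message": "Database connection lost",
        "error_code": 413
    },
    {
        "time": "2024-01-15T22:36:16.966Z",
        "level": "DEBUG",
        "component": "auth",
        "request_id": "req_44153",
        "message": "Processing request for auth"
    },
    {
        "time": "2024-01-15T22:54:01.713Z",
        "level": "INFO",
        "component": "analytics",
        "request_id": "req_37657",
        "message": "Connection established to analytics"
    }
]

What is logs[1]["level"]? "WARNING"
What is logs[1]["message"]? "Rate limit approaching threshold"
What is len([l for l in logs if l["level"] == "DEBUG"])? 1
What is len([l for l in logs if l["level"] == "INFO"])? 1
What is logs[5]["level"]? "INFO"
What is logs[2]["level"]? "CRITICAL"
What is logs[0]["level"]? "ERROR"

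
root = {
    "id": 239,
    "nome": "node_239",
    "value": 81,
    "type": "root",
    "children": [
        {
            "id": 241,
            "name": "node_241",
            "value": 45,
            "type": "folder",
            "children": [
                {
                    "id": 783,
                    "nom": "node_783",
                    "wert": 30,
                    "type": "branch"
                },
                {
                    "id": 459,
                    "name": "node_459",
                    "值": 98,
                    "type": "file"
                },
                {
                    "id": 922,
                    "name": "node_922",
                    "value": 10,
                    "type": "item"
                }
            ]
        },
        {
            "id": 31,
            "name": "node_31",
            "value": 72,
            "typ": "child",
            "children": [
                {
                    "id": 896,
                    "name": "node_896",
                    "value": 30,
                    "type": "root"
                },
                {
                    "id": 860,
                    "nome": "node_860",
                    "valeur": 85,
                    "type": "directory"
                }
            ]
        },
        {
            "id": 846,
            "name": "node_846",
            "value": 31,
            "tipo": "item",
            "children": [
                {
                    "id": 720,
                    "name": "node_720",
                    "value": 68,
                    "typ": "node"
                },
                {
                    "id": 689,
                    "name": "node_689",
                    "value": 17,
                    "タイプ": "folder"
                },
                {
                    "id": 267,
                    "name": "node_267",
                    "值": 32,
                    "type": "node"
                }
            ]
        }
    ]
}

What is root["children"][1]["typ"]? "child"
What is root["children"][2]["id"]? 846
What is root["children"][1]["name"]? "node_31"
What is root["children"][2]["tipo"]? "item"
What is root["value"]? 81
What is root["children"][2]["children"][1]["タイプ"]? "folder"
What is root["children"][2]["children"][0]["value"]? 68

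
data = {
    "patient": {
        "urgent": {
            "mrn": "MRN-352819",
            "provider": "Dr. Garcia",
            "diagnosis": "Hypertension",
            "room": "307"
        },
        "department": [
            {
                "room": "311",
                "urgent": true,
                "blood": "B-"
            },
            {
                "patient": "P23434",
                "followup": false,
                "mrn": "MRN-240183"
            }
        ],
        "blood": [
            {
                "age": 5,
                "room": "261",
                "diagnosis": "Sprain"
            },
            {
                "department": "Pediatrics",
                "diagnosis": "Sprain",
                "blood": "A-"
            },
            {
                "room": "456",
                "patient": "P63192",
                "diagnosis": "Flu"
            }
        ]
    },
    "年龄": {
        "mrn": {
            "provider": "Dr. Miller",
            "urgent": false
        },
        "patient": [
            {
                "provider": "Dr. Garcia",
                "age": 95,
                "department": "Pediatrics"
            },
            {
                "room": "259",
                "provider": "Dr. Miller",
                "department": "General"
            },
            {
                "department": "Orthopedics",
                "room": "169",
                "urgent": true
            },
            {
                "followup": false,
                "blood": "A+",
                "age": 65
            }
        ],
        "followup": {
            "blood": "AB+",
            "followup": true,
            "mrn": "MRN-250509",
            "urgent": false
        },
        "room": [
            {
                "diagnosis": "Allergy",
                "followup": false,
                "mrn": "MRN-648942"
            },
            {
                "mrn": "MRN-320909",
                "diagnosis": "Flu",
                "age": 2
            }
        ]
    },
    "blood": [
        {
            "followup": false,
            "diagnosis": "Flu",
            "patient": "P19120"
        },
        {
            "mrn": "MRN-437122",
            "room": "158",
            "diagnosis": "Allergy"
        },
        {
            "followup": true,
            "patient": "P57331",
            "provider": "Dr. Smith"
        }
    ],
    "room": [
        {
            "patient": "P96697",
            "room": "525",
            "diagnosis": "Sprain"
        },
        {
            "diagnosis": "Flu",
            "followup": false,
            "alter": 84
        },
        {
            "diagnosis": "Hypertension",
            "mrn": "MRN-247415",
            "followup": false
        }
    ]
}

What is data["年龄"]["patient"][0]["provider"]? "Dr. Garcia"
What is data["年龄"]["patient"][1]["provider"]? "Dr. Miller"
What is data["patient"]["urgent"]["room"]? "307"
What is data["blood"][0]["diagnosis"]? "Flu"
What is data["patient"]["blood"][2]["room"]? "456"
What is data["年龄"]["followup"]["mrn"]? "MRN-250509"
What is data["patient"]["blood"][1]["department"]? "Pediatrics"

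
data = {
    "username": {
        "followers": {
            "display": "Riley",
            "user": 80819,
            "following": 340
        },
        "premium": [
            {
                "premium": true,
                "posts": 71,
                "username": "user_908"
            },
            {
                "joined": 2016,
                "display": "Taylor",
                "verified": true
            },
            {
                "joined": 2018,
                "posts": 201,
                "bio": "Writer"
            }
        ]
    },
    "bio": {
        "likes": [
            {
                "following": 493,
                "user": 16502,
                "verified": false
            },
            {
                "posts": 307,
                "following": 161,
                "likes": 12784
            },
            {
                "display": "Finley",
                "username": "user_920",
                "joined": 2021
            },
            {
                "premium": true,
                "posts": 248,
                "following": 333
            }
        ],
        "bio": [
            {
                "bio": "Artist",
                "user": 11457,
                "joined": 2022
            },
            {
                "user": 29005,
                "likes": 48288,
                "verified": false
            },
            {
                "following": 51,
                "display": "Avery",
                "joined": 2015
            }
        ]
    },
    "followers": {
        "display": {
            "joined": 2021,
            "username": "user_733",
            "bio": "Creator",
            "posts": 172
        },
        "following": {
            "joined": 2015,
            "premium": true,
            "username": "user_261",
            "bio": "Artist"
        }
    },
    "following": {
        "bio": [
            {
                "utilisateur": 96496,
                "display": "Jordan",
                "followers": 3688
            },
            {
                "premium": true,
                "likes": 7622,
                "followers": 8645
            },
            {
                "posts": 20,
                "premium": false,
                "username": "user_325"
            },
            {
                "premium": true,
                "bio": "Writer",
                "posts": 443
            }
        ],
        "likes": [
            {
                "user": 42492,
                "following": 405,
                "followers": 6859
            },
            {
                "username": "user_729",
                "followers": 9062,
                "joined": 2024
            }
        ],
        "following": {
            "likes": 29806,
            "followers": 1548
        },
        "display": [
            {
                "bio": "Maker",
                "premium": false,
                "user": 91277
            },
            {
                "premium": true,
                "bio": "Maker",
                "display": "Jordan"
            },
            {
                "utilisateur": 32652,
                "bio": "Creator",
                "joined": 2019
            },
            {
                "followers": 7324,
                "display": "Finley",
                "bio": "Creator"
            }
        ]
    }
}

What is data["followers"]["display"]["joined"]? 2021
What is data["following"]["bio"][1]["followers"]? 8645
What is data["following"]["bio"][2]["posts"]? 20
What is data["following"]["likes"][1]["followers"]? 9062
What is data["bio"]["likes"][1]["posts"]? 307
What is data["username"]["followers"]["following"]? 340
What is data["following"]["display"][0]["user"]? 91277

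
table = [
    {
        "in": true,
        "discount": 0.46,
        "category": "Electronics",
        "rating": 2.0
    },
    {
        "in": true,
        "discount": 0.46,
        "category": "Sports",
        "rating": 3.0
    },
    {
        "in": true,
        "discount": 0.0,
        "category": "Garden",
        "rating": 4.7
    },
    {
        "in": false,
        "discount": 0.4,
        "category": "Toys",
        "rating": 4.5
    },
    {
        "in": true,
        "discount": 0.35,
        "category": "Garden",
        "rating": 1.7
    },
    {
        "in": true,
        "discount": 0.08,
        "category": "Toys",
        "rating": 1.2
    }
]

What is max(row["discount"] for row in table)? 0.46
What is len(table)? 6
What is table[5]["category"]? "Toys"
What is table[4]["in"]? True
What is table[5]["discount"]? 0.08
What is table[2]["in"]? True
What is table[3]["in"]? False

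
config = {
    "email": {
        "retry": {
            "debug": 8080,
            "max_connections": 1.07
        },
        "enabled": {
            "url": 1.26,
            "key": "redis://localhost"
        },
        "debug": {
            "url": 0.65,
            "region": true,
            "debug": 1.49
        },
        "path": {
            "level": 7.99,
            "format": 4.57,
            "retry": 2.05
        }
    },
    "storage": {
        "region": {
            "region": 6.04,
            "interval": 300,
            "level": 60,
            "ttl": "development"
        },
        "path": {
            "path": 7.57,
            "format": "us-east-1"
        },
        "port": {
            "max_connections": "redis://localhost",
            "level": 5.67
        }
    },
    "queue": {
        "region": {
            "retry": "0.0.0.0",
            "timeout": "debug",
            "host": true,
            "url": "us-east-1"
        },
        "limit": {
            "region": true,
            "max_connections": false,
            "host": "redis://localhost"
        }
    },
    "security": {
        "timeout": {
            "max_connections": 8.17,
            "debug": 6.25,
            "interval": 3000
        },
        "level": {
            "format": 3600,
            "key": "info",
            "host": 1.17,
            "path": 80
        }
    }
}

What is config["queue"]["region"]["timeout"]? "debug"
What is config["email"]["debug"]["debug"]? 1.49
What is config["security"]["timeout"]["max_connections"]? 8.17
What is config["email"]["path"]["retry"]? 2.05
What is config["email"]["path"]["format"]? 4.57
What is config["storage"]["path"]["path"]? 7.57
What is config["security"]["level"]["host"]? 1.17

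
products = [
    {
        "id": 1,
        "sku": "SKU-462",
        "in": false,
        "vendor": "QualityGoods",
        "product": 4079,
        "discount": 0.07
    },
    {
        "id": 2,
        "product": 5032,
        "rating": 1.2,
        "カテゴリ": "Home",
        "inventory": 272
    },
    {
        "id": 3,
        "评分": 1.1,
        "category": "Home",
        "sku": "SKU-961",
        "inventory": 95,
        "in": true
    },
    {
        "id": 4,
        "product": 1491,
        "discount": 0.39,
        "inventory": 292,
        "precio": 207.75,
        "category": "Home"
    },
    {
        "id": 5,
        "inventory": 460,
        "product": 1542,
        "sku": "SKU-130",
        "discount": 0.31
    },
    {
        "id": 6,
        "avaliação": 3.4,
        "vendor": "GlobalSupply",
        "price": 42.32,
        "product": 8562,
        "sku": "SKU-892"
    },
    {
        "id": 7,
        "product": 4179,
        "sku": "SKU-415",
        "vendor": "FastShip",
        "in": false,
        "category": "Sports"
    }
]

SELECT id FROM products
[1, 2, 3, 4, 5, 6, 7]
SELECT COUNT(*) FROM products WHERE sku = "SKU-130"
1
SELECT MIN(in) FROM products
False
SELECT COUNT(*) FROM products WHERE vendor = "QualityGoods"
1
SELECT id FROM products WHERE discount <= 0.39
[1, 4, 5]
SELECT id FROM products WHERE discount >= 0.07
[1, 4, 5]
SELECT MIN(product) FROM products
1491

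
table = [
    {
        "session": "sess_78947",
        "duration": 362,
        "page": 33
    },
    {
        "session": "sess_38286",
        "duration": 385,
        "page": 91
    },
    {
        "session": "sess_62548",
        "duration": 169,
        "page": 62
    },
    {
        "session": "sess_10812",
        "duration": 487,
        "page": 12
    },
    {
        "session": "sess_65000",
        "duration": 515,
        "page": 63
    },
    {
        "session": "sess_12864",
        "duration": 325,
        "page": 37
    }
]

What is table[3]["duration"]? 487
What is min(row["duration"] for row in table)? 169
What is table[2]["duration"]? 169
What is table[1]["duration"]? 385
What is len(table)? 6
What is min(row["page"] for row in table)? 12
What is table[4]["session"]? "sess_65000"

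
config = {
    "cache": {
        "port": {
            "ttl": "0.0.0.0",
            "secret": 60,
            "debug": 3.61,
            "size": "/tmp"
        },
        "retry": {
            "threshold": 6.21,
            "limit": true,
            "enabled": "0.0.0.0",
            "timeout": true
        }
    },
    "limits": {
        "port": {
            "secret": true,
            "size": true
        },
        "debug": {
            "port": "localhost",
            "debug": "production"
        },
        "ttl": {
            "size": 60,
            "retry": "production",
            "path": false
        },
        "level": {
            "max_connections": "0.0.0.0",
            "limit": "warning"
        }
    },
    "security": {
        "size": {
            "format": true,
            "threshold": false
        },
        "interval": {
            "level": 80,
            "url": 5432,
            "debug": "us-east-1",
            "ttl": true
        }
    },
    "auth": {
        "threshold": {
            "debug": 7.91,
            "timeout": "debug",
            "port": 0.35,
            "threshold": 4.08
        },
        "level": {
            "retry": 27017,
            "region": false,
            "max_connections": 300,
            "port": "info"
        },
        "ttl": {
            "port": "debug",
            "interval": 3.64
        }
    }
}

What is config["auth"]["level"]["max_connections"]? 300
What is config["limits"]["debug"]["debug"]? "production"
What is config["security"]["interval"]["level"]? 80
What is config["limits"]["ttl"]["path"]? False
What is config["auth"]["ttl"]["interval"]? 3.64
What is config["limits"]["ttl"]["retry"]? "production"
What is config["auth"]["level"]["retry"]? 27017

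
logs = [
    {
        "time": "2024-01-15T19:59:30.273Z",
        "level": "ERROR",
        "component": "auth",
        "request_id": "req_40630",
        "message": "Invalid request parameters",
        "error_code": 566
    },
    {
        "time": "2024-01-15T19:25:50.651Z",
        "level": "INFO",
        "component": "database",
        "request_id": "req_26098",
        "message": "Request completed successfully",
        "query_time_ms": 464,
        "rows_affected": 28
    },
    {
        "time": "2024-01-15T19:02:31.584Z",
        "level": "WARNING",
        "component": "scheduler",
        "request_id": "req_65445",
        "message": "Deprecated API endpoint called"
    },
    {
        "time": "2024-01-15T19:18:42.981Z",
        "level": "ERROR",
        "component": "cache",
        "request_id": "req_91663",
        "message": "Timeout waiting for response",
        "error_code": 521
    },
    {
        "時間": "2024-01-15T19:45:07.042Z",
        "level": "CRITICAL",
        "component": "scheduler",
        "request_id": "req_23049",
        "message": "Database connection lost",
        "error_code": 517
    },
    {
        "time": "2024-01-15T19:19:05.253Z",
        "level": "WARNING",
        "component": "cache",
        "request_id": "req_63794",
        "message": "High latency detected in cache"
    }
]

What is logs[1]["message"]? "Request completed successfully"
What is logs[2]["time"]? "2024-01-15T19:02:31.584Z"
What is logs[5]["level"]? "WARNING"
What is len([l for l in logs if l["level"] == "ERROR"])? 2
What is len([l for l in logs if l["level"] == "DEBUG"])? 0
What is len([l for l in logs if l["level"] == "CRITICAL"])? 1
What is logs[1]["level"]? "INFO"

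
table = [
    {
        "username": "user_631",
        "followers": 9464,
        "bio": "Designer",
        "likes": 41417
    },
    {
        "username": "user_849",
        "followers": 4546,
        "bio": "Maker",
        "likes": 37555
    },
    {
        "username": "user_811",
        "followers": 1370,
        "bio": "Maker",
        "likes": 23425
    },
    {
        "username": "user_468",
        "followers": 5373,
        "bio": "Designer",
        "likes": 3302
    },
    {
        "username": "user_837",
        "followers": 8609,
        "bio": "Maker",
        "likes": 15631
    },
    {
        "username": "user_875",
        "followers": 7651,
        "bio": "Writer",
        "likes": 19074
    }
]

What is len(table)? 6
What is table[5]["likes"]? 19074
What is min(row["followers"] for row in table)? 1370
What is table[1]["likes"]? 37555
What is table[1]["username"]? "user_849"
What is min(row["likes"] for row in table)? 3302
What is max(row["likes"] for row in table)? 41417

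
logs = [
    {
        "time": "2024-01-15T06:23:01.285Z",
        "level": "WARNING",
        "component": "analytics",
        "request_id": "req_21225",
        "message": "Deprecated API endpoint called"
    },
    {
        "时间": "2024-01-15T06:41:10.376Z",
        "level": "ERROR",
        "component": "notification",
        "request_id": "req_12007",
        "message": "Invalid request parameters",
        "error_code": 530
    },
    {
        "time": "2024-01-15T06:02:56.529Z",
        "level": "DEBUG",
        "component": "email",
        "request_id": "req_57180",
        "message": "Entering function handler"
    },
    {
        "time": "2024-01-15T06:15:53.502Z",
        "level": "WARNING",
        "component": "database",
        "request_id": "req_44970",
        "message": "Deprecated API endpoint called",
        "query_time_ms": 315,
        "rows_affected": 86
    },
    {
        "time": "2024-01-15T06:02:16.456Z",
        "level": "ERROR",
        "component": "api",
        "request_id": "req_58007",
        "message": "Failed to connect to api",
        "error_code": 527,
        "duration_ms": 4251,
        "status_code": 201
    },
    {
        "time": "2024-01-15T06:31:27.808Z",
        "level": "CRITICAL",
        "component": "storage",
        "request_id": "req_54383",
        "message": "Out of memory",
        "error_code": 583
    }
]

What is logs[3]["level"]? "WARNING"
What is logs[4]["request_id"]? "req_58007"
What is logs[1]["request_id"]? "req_12007"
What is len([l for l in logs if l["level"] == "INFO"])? 0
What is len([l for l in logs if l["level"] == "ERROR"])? 2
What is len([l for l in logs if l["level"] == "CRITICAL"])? 1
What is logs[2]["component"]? "email"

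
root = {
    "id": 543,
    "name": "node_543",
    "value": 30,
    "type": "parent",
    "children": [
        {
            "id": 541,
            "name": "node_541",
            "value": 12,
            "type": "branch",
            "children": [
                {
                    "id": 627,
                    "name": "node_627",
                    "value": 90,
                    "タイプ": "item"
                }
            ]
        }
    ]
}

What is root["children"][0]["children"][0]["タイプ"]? "item"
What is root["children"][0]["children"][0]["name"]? "node_627"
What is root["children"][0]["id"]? 541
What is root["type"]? "parent"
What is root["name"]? "node_543"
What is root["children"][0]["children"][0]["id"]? 627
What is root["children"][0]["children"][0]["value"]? 90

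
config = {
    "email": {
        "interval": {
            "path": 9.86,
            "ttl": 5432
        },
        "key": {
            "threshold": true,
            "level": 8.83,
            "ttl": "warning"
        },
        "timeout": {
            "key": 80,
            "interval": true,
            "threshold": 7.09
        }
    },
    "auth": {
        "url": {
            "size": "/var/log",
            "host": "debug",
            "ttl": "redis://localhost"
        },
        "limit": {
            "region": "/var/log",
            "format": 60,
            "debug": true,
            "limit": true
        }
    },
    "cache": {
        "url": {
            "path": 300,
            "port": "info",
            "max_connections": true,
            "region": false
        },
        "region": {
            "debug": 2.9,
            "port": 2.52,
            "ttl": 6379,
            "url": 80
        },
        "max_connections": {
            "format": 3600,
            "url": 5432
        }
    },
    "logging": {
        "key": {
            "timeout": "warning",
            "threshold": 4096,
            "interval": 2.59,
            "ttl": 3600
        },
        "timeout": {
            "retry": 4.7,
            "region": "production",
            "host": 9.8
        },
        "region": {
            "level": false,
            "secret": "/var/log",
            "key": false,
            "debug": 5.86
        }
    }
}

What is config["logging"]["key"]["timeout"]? "warning"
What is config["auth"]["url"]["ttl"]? "redis://localhost"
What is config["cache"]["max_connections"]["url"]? 5432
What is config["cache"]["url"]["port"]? "info"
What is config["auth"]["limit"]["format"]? 60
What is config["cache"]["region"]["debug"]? 2.9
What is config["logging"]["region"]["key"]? False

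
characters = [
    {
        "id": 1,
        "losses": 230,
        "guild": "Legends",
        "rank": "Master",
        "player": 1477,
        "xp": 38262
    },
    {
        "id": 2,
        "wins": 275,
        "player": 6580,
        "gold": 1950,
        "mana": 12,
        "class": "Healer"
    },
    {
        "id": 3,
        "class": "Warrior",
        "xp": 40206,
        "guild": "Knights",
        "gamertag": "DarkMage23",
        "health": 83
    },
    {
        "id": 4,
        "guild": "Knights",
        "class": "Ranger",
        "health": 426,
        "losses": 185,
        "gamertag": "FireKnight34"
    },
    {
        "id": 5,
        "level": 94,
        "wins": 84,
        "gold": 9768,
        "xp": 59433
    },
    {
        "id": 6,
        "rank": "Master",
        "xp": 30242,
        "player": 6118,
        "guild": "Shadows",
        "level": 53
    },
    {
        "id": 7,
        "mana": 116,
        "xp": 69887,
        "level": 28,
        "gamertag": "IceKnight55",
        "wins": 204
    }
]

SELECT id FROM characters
[1, 2, 3, 4, 5, 6, 7]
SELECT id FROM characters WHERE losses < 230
[4]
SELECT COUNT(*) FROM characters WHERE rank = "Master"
2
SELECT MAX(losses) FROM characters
230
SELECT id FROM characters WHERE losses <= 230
[1, 4]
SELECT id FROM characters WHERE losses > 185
[1]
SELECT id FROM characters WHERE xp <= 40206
[1, 3, 6]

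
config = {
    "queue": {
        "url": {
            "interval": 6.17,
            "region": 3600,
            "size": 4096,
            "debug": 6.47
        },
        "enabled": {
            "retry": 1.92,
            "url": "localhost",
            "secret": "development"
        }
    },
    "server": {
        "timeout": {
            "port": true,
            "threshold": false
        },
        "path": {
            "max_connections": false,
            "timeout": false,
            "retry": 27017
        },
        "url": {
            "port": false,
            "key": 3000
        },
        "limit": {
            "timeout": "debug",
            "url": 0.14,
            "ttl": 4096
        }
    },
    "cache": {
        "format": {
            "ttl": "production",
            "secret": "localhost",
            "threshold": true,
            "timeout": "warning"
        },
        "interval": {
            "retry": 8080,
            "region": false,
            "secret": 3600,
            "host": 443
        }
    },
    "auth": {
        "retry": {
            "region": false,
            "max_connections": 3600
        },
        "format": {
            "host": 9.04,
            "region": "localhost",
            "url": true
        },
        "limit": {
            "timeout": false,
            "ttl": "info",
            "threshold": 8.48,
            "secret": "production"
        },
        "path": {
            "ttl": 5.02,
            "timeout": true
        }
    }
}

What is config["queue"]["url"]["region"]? 3600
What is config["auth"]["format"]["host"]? 9.04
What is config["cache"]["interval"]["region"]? False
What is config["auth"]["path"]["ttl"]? 5.02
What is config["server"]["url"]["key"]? 3000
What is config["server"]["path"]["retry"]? 27017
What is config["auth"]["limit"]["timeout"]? False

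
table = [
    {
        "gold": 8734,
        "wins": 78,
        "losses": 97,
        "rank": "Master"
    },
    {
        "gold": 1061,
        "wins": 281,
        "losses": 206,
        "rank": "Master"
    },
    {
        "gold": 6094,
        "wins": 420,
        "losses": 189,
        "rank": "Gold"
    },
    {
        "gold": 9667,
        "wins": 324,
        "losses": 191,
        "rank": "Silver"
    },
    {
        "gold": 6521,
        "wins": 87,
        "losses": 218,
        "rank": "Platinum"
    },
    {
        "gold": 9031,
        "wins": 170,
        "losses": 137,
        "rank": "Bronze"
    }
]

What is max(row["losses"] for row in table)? 218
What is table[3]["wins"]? 324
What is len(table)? 6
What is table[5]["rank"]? "Bronze"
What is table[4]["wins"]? 87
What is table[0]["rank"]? "Master"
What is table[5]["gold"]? 9031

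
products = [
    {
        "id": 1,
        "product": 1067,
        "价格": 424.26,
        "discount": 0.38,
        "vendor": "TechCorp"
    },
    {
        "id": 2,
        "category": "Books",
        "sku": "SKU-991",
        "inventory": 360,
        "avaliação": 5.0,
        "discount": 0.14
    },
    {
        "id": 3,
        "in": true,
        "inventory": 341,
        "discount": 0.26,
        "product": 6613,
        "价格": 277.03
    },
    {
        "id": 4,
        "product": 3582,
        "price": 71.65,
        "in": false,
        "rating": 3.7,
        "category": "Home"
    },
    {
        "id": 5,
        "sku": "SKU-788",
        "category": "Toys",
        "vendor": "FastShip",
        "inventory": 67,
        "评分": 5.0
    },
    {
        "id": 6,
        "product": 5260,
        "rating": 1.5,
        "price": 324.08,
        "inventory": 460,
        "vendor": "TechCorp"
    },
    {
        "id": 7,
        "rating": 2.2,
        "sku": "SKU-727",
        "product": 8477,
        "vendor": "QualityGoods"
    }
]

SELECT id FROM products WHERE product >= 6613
[3, 7]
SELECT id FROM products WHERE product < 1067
[]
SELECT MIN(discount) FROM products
0.14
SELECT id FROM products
[1, 2, 3, 4, 5, 6, 7]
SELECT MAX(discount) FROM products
0.38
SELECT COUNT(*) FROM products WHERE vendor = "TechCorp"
2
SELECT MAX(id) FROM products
7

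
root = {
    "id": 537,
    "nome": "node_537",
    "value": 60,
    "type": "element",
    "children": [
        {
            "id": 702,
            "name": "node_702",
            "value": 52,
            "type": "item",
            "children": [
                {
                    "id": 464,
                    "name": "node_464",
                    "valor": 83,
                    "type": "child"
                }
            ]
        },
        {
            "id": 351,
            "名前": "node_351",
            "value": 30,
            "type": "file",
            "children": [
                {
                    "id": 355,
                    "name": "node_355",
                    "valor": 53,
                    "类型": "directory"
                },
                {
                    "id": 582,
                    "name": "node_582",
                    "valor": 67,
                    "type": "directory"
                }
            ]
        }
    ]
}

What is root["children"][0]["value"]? 52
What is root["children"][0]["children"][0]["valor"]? 83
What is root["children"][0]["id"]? 702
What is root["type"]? "element"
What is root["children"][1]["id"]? 351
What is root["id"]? 537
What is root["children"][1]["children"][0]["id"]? 355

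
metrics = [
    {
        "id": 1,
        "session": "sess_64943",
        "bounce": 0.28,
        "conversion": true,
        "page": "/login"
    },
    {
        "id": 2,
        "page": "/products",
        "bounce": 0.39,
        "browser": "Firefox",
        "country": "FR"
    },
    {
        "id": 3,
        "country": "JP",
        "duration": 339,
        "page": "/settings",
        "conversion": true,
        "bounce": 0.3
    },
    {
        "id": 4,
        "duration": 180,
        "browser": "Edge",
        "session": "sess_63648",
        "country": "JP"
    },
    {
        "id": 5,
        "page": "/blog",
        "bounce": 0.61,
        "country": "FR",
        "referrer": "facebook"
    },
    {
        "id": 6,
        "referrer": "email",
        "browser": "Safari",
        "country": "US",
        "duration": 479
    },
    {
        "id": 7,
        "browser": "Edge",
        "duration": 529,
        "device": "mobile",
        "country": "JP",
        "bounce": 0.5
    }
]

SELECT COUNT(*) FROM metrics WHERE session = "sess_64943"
1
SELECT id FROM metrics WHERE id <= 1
[1]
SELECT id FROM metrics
[1, 2, 3, 4, 5, 6, 7]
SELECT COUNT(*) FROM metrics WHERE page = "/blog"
1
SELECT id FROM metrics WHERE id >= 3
[3, 4, 5, 6, 7]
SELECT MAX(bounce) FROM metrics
0.61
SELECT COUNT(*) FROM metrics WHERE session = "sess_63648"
1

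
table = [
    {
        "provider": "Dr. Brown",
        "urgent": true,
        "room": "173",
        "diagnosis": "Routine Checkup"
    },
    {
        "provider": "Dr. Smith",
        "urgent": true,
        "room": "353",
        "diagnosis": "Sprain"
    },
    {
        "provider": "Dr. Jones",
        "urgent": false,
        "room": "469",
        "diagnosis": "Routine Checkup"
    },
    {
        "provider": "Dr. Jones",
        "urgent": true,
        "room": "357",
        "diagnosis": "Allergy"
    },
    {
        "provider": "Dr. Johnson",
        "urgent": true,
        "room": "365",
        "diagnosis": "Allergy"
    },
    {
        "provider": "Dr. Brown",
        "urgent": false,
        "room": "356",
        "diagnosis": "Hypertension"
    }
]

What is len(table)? 6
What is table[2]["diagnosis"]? "Routine Checkup"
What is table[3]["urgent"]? True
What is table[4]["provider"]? "Dr. Johnson"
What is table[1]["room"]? "353"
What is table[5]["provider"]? "Dr. Brown"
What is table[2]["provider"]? "Dr. Jones"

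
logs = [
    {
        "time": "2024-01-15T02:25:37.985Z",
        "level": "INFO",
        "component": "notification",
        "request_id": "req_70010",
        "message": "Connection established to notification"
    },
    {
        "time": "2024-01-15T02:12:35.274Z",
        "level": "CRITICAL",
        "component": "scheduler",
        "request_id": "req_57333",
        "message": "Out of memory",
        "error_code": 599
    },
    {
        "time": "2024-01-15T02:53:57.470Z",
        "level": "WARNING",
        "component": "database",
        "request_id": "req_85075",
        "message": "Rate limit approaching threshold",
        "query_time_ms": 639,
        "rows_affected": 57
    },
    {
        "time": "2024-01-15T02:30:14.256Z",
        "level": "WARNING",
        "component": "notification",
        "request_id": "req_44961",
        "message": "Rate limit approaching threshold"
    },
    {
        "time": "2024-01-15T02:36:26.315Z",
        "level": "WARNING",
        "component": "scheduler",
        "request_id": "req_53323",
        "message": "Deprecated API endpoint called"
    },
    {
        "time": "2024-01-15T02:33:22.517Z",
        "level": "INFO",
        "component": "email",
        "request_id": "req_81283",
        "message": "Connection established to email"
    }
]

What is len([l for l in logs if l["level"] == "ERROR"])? 0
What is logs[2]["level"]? "WARNING"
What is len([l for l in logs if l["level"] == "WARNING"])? 3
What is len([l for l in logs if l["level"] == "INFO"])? 2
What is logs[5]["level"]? "INFO"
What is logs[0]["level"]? "INFO"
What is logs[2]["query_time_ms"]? 639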